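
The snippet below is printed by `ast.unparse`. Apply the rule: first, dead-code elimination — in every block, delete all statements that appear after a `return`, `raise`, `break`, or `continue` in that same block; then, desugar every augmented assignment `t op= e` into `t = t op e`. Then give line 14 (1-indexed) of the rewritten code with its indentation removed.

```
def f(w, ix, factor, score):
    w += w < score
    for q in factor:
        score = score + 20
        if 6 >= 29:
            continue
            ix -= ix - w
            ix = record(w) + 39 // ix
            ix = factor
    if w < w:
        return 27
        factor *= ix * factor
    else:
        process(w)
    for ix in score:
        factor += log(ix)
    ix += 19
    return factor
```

return factor

Transformed code:
def f(w, ix, factor, score):
    w = w + (w < score)
    for q in factor:
        score = score + 20
        if 6 >= 29:
            continue
    if w < w:
        return 27
    else:
        process(w)
    for ix in score:
        factor = factor + log(ix)
    ix = ix + 19
    return factor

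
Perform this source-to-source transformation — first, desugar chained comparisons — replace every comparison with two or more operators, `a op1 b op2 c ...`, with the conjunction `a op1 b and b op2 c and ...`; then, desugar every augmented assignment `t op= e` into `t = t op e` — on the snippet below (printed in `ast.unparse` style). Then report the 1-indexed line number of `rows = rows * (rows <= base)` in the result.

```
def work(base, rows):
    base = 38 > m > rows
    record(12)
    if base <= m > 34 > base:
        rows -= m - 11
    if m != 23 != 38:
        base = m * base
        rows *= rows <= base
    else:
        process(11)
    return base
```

8

Transformed code:
def work(base, rows):
    base = 38 > m and m > rows
    record(12)
    if base <= m and m > 34 and (34 > base):
        rows = rows - (m - 11)
    if m != 23 and 23 != 38:
        base = m * base
        rows = rows * (rows <= base)
    else:
        process(11)
    return base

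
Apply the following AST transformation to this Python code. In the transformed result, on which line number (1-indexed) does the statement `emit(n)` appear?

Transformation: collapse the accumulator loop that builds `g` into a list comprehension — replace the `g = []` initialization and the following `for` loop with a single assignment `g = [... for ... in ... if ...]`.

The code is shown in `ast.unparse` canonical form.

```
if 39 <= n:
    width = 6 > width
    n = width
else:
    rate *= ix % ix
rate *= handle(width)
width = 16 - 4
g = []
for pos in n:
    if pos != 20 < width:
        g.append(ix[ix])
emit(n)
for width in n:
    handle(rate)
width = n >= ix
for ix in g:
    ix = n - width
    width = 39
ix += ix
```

Transformed code:
if 39 <= n:
    width = 6 > width
    n = width
else:
    rate *= ix % ix
rate *= handle(width)
width = 16 - 4
g = [ix[ix] for pos in n if pos != 20 < width]
emit(n)
for width in n:
    handle(rate)
width = n >= ix
for ix in g:
    ix = n - width
    width = 39
ix += ix

9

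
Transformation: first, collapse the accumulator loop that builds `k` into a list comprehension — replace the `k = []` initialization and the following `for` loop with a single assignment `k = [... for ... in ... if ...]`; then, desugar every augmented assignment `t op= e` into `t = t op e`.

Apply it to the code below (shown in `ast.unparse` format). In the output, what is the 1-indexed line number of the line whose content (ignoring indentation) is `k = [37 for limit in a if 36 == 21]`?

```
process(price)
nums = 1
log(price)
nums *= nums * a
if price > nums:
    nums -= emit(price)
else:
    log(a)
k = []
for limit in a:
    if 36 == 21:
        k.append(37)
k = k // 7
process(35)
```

9

Transformed code:
process(price)
nums = 1
log(price)
nums = nums * (nums * a)
if price > nums:
    nums = nums - emit(price)
else:
    log(a)
k = [37 for limit in a if 36 == 21]
k = k // 7
process(35)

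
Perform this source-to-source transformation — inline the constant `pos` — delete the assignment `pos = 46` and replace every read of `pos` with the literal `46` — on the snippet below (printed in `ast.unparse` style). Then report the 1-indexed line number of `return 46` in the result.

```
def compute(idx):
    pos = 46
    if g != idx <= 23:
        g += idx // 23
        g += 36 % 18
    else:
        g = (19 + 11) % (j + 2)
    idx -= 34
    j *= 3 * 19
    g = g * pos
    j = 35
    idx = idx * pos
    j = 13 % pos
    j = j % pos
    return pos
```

Transformed code:
def compute(idx):
    if g != idx <= 23:
        g += idx // 23
        g += 36 % 18
    else:
        g = (19 + 11) % (j + 2)
    idx -= 34
    j *= 3 * 19
    g = g * 46
    j = 35
    idx = idx * 46
    j = 13 % 46
    j = j % 46
    return 46

14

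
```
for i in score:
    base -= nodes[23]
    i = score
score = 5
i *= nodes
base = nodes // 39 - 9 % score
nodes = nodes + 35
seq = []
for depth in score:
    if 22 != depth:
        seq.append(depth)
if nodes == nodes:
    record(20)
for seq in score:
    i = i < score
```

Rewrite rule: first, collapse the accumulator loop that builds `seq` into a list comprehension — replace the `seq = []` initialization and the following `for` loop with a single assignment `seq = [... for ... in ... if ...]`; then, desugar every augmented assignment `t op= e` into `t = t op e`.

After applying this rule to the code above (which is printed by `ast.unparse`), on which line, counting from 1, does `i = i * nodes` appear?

Transformed code:
for i in score:
    base = base - nodes[23]
    i = score
score = 5
i = i * nodes
base = nodes // 39 - 9 % score
nodes = nodes + 35
seq = [depth for depth in score if 22 != depth]
if nodes == nodes:
    record(20)
for seq in score:
    i = i < score

5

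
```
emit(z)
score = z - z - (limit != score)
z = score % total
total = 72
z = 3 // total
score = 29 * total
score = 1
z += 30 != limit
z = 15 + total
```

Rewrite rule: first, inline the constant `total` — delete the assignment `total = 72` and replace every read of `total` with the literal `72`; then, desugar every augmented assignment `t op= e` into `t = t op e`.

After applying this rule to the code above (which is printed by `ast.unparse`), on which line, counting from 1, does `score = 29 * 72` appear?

5

Transformed code:
emit(z)
score = z - z - (limit != score)
z = score % 72
z = 3 // 72
score = 29 * 72
score = 1
z = z + (30 != limit)
z = 15 + 72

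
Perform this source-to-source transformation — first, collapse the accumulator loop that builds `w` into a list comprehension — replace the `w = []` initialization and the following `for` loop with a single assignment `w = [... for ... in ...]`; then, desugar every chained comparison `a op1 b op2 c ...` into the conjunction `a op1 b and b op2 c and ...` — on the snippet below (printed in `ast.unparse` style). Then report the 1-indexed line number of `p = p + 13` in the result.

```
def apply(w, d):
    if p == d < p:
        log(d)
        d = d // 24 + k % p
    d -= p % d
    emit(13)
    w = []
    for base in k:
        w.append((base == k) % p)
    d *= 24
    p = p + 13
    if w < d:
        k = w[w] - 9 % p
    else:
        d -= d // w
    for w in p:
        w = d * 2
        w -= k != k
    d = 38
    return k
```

Transformed code:
def apply(w, d):
    if p == d and d < p:
        log(d)
        d = d // 24 + k % p
    d -= p % d
    emit(13)
    w = [(base == k) % p for base in k]
    d *= 24
    p = p + 13
    if w < d:
        k = w[w] - 9 % p
    else:
        d -= d // w
    for w in p:
        w = d * 2
        w -= k != k
    d = 38
    return k

9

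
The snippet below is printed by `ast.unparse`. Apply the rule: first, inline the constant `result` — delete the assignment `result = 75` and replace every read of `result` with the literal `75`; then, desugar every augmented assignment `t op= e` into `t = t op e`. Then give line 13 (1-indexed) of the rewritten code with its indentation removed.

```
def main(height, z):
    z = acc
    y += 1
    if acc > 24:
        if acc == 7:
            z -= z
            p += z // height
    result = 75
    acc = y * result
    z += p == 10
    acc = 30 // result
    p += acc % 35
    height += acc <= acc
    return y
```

return y

Transformed code:
def main(height, z):
    z = acc
    y = y + 1
    if acc > 24:
        if acc == 7:
            z = z - z
            p = p + z // height
    acc = y * 75
    z = z + (p == 10)
    acc = 30 // 75
    p = p + acc % 35
    height = height + (acc <= acc)
    return y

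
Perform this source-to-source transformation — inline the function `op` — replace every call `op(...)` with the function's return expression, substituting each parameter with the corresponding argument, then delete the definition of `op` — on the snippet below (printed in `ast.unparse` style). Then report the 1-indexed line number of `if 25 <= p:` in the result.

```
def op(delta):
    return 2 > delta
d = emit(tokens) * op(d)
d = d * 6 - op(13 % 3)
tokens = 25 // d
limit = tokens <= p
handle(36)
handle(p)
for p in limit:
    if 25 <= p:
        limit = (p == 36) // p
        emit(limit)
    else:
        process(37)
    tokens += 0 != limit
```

Transformed code:
d = emit(tokens) * (2 > d)
d = d * 6 - (2 > 13 % 3)
tokens = 25 // d
limit = tokens <= p
handle(36)
handle(p)
for p in limit:
    if 25 <= p:
        limit = (p == 36) // p
        emit(limit)
    else:
        process(37)
    tokens += 0 != limit

8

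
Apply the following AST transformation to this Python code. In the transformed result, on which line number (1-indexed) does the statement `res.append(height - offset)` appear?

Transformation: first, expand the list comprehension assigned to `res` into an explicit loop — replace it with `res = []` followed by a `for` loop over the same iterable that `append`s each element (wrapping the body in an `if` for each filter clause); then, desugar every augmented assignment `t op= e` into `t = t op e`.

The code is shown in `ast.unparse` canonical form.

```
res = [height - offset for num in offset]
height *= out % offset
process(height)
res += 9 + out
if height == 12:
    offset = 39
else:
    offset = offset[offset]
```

Transformed code:
res = []
for num in offset:
    res.append(height - offset)
height = height * (out % offset)
process(height)
res = res + (9 + out)
if height == 12:
    offset = 39
else:
    offset = offset[offset]

3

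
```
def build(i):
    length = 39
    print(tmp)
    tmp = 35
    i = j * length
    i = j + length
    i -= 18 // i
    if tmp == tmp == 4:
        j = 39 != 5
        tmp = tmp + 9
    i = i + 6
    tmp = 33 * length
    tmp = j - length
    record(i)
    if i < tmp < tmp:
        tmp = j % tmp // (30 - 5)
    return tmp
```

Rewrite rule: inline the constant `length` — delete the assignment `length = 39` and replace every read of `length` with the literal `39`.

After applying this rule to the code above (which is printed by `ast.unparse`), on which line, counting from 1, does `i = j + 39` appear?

5

Transformed code:
def build(i):
    print(tmp)
    tmp = 35
    i = j * 39
    i = j + 39
    i -= 18 // i
    if tmp == tmp == 4:
        j = 39 != 5
        tmp = tmp + 9
    i = i + 6
    tmp = 33 * 39
    tmp = j - 39
    record(i)
    if i < tmp < tmp:
        tmp = j % tmp // (30 - 5)
    return tmp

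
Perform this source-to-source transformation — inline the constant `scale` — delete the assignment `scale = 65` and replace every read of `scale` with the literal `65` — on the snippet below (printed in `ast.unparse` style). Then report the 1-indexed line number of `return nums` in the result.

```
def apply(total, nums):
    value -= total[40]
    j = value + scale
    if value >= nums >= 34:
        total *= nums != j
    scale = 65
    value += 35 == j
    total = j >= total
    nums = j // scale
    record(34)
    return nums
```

Transformed code:
def apply(total, nums):
    value -= total[40]
    j = value + 65
    if value >= nums >= 34:
        total *= nums != j
    value += 35 == j
    total = j >= total
    nums = j // 65
    record(34)
    return nums

10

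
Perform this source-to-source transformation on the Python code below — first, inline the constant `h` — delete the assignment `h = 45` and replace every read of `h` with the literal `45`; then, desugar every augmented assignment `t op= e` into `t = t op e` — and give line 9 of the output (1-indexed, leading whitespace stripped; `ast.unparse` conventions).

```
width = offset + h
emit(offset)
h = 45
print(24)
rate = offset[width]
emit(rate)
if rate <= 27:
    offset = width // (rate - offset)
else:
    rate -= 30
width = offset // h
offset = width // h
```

rate = rate - 30

Transformed code:
width = offset + 45
emit(offset)
print(24)
rate = offset[width]
emit(rate)
if rate <= 27:
    offset = width // (rate - offset)
else:
    rate = rate - 30
width = offset // 45
offset = width // 45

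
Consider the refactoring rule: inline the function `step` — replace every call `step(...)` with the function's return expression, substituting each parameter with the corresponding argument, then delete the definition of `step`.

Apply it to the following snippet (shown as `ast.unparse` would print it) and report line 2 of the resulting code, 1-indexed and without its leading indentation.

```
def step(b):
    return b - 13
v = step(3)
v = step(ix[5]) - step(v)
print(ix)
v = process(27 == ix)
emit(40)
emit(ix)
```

v = ix[5] - 13 - (v - 13)

Transformed code:
v = 3 - 13
v = ix[5] - 13 - (v - 13)
print(ix)
v = process(27 == ix)
emit(40)
emit(ix)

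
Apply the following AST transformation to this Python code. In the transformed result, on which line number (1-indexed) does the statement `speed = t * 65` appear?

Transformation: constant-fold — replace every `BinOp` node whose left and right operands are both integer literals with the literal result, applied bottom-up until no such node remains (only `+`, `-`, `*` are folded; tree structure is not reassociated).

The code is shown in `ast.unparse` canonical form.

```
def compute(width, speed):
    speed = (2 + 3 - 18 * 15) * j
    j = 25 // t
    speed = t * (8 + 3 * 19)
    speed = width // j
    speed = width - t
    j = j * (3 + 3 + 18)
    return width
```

Transformed code:
def compute(width, speed):
    speed = -265 * j
    j = 25 // t
    speed = t * 65
    speed = width // j
    speed = width - t
    j = j * 24
    return width

4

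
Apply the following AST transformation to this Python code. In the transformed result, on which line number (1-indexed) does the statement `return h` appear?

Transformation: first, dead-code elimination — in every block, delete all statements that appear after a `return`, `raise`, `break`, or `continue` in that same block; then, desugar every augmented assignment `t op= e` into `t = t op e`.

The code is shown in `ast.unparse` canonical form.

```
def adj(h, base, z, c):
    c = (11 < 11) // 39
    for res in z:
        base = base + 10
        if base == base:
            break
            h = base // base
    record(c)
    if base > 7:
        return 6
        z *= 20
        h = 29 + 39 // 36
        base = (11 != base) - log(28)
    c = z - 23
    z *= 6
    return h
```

12

Transformed code:
def adj(h, base, z, c):
    c = (11 < 11) // 39
    for res in z:
        base = base + 10
        if base == base:
            break
    record(c)
    if base > 7:
        return 6
    c = z - 23
    z = z * 6
    return h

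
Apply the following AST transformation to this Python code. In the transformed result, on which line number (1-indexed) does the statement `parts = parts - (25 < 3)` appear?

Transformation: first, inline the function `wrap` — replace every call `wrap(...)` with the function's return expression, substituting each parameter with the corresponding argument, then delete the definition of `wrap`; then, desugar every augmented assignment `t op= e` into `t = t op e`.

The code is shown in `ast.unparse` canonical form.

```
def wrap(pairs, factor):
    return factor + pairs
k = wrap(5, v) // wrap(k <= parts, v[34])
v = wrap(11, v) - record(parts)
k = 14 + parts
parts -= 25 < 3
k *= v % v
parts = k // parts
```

Transformed code:
k = (v + 5) // (v[34] + (k <= parts))
v = v + 11 - record(parts)
k = 14 + parts
parts = parts - (25 < 3)
k = k * (v % v)
parts = k // parts

4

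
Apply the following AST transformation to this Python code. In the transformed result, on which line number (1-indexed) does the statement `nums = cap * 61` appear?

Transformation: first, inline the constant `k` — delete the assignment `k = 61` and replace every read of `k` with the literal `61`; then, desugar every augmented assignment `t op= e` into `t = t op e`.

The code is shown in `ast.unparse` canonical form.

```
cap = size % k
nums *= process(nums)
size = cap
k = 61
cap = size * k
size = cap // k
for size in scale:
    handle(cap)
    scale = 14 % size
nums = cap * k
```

9

Transformed code:
cap = size % 61
nums = nums * process(nums)
size = cap
cap = size * 61
size = cap // 61
for size in scale:
    handle(cap)
    scale = 14 % size
nums = cap * 61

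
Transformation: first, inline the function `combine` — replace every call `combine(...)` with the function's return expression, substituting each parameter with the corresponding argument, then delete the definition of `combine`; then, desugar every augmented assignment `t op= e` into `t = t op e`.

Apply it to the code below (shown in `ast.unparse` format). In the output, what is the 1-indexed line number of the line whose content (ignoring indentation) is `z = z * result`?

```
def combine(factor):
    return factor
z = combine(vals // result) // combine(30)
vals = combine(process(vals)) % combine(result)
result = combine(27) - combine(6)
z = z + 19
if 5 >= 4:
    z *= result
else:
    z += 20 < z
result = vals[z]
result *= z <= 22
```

6

Transformed code:
z = vals // result // 30
vals = process(vals) % result
result = 27 - 6
z = z + 19
if 5 >= 4:
    z = z * result
else:
    z = z + (20 < z)
result = vals[z]
result = result * (z <= 22)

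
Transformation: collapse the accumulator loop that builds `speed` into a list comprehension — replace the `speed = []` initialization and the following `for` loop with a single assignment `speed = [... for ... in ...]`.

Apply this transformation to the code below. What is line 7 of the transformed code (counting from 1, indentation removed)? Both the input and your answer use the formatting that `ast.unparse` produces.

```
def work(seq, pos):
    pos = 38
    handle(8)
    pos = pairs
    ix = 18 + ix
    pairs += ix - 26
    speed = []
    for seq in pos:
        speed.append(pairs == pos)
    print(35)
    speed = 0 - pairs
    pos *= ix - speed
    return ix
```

speed = [pairs == pos for seq in pos]

Transformed code:
def work(seq, pos):
    pos = 38
    handle(8)
    pos = pairs
    ix = 18 + ix
    pairs += ix - 26
    speed = [pairs == pos for seq in pos]
    print(35)
    speed = 0 - pairs
    pos *= ix - speed
    return ix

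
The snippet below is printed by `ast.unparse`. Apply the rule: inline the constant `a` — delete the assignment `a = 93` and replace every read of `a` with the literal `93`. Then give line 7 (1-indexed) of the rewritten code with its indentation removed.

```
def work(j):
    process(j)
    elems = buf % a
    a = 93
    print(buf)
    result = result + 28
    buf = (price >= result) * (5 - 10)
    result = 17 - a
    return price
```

Transformed code:
def work(j):
    process(j)
    elems = buf % 93
    print(buf)
    result = result + 28
    buf = (price >= result) * (5 - 10)
    result = 17 - 93
    return price

result = 17 - 93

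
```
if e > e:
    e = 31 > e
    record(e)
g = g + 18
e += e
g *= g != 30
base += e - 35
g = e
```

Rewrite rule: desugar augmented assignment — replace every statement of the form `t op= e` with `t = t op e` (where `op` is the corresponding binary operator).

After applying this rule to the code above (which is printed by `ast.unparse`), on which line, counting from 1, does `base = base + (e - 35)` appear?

Transformed code:
if e > e:
    e = 31 > e
    record(e)
g = g + 18
e = e + e
g = g * (g != 30)
base = base + (e - 35)
g = e

7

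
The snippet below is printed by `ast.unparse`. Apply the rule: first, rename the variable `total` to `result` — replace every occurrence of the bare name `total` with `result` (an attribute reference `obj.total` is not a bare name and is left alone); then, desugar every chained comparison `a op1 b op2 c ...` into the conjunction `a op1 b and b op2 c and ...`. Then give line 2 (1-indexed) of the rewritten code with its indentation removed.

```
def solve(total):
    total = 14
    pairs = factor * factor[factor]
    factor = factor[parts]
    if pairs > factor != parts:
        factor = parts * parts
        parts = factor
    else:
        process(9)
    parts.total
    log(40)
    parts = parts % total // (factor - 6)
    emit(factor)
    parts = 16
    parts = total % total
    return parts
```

Transformed code:
def solve(result):
    result = 14
    pairs = factor * factor[factor]
    factor = factor[parts]
    if pairs > factor and factor != parts:
        factor = parts * parts
        parts = factor
    else:
        process(9)
    parts.total
    log(40)
    parts = parts % result // (factor - 6)
    emit(factor)
    parts = 16
    parts = result % result
    return parts

result = 14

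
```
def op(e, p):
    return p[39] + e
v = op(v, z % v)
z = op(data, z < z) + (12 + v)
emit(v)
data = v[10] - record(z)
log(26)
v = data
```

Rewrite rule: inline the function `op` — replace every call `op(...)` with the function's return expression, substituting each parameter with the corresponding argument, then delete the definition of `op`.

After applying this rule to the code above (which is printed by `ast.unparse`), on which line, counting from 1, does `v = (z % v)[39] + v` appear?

Transformed code:
v = (z % v)[39] + v
z = (z < z)[39] + data + (12 + v)
emit(v)
data = v[10] - record(z)
log(26)
v = data

1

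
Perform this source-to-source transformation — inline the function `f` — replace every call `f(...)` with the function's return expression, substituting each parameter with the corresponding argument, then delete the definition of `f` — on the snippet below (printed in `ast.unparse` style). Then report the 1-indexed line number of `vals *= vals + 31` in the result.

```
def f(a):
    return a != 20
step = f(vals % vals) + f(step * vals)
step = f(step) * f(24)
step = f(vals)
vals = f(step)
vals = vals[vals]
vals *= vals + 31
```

6

Transformed code:
step = (vals % vals != 20) + (step * vals != 20)
step = (step != 20) * (24 != 20)
step = vals != 20
vals = step != 20
vals = vals[vals]
vals *= vals + 31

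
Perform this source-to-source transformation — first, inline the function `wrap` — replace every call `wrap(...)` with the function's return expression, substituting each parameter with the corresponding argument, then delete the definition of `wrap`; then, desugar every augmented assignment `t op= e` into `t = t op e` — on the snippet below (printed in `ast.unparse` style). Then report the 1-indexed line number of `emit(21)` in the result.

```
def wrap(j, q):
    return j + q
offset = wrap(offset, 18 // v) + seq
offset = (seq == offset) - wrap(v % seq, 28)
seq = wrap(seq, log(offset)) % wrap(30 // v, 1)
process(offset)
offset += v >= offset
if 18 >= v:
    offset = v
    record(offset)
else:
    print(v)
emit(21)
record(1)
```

Transformed code:
offset = offset + 18 // v + seq
offset = (seq == offset) - (v % seq + 28)
seq = (seq + log(offset)) % (30 // v + 1)
process(offset)
offset = offset + (v >= offset)
if 18 >= v:
    offset = v
    record(offset)
else:
    print(v)
emit(21)
record(1)

11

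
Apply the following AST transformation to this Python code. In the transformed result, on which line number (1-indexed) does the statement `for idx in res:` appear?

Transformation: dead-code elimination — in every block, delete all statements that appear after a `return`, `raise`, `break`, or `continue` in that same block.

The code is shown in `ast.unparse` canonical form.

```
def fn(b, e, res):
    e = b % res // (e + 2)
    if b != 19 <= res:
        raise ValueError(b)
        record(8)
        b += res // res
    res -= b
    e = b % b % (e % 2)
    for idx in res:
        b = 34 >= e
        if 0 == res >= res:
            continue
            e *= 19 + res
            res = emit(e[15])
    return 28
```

Transformed code:
def fn(b, e, res):
    e = b % res // (e + 2)
    if b != 19 <= res:
        raise ValueError(b)
    res -= b
    e = b % b % (e % 2)
    for idx in res:
        b = 34 >= e
        if 0 == res >= res:
            continue
    return 28

7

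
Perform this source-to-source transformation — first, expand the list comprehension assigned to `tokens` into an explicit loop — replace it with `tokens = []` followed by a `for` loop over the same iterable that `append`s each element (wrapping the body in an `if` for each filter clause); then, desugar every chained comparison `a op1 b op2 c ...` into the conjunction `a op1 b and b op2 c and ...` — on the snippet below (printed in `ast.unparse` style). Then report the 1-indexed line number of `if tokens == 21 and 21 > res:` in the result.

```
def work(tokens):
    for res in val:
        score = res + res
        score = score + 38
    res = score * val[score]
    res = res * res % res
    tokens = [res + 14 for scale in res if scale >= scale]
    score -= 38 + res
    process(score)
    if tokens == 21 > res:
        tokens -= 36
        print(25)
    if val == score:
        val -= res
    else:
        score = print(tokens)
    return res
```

13

Transformed code:
def work(tokens):
    for res in val:
        score = res + res
        score = score + 38
    res = score * val[score]
    res = res * res % res
    tokens = []
    for scale in res:
        if scale >= scale:
            tokens.append(res + 14)
    score -= 38 + res
    process(score)
    if tokens == 21 and 21 > res:
        tokens -= 36
        print(25)
    if val == score:
        val -= res
    else:
        score = print(tokens)
    return res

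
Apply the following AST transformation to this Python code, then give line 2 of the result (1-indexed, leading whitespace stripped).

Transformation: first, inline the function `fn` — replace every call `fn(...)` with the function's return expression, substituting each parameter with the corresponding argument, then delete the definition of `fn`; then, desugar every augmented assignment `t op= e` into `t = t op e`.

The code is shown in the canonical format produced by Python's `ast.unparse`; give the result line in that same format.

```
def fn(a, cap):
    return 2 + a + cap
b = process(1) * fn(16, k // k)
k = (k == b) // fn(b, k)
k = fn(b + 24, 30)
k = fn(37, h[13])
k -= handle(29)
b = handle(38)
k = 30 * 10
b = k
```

k = (k == b) // (2 + b + k)

Transformed code:
b = process(1) * (2 + 16 + k // k)
k = (k == b) // (2 + b + k)
k = 2 + (b + 24) + 30
k = 2 + 37 + h[13]
k = k - handle(29)
b = handle(38)
k = 30 * 10
b = k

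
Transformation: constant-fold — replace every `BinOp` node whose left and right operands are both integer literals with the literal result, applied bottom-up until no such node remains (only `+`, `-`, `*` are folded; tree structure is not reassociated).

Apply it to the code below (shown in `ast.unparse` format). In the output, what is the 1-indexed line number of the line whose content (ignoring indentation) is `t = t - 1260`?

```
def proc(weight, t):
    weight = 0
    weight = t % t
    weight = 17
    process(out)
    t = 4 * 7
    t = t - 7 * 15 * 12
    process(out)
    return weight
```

Transformed code:
def proc(weight, t):
    weight = 0
    weight = t % t
    weight = 17
    process(out)
    t = 28
    t = t - 1260
    process(out)
    return weight

7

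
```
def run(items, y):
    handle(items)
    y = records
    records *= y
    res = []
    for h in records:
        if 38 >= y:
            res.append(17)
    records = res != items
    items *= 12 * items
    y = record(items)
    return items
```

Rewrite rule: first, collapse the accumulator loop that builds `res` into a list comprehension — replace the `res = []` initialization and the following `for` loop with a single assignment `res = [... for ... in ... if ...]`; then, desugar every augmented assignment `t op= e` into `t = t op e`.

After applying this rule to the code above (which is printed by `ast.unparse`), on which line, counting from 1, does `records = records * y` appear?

Transformed code:
def run(items, y):
    handle(items)
    y = records
    records = records * y
    res = [17 for h in records if 38 >= y]
    records = res != items
    items = items * (12 * items)
    y = record(items)
    return items

4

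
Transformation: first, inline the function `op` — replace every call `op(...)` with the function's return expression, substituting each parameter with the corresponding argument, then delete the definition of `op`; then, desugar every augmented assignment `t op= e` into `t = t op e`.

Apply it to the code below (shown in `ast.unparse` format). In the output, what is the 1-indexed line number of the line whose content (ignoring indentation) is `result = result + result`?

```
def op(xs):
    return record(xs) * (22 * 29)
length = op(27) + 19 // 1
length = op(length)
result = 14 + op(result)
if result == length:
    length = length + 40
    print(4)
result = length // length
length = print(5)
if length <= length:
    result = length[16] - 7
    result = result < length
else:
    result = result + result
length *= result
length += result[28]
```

Transformed code:
length = record(27) * (22 * 29) + 19 // 1
length = record(length) * (22 * 29)
result = 14 + record(result) * (22 * 29)
if result == length:
    length = length + 40
    print(4)
result = length // length
length = print(5)
if length <= length:
    result = length[16] - 7
    result = result < length
else:
    result = result + result
length = length * result
length = length + result[28]

13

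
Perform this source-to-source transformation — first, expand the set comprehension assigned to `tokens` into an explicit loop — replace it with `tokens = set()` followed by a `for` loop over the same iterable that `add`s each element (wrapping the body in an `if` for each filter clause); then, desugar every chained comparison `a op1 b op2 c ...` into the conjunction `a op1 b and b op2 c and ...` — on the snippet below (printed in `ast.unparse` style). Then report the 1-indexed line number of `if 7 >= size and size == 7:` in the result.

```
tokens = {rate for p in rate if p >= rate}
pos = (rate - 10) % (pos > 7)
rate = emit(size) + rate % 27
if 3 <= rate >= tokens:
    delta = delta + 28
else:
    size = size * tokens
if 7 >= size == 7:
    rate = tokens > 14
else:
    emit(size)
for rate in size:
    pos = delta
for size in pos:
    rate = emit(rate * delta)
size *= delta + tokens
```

Transformed code:
tokens = set()
for p in rate:
    if p >= rate:
        tokens.add(rate)
pos = (rate - 10) % (pos > 7)
rate = emit(size) + rate % 27
if 3 <= rate and rate >= tokens:
    delta = delta + 28
else:
    size = size * tokens
if 7 >= size and size == 7:
    rate = tokens > 14
else:
    emit(size)
for rate in size:
    pos = delta
for size in pos:
    rate = emit(rate * delta)
size *= delta + tokens

11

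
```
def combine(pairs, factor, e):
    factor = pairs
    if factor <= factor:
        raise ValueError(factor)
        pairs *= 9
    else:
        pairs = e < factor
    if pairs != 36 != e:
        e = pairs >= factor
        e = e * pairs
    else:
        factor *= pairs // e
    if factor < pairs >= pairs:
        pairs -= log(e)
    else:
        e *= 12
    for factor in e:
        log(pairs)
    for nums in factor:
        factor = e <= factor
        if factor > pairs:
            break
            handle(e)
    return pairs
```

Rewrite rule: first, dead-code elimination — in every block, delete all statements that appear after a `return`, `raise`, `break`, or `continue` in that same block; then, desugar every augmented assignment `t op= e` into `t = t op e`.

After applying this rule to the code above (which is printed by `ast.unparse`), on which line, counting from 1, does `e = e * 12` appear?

15

Transformed code:
def combine(pairs, factor, e):
    factor = pairs
    if factor <= factor:
        raise ValueError(factor)
    else:
        pairs = e < factor
    if pairs != 36 != e:
        e = pairs >= factor
        e = e * pairs
    else:
        factor = factor * (pairs // e)
    if factor < pairs >= pairs:
        pairs = pairs - log(e)
    else:
        e = e * 12
    for factor in e:
        log(pairs)
    for nums in factor:
        factor = e <= factor
        if factor > pairs:
            break
    return pairs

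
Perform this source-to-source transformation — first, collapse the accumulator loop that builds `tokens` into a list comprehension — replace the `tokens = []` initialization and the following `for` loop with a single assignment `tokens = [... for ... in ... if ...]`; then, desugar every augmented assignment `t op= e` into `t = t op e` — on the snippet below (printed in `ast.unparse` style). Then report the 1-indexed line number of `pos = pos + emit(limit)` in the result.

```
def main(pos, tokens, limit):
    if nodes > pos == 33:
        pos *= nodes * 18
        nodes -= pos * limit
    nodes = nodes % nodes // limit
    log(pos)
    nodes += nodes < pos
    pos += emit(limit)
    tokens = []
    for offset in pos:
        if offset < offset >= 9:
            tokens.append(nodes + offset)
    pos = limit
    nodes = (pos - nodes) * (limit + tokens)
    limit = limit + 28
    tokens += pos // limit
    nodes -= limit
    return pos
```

8

Transformed code:
def main(pos, tokens, limit):
    if nodes > pos == 33:
        pos = pos * (nodes * 18)
        nodes = nodes - pos * limit
    nodes = nodes % nodes // limit
    log(pos)
    nodes = nodes + (nodes < pos)
    pos = pos + emit(limit)
    tokens = [nodes + offset for offset in pos if offset < offset >= 9]
    pos = limit
    nodes = (pos - nodes) * (limit + tokens)
    limit = limit + 28
    tokens = tokens + pos // limit
    nodes = nodes - limit
    return pos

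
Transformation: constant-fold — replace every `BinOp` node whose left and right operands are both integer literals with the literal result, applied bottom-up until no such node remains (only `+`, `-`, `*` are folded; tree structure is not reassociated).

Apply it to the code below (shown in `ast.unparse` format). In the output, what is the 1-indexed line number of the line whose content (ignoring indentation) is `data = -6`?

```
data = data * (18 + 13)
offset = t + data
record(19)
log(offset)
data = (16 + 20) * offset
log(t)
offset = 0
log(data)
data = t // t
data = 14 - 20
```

Transformed code:
data = data * 31
offset = t + data
record(19)
log(offset)
data = 36 * offset
log(t)
offset = 0
log(data)
data = t // t
data = -6

10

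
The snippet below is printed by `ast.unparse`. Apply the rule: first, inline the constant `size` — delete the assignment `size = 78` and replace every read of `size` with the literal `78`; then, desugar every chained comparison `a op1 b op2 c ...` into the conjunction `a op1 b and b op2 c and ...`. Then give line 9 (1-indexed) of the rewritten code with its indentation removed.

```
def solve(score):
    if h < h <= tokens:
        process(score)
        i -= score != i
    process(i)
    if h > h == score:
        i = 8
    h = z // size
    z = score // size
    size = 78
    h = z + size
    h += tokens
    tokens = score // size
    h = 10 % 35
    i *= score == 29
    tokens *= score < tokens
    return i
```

Transformed code:
def solve(score):
    if h < h and h <= tokens:
        process(score)
        i -= score != i
    process(i)
    if h > h and h == score:
        i = 8
    h = z // 78
    z = score // 78
    h = z + 78
    h += tokens
    tokens = score // 78
    h = 10 % 35
    i *= score == 29
    tokens *= score < tokens
    return i

z = score // 78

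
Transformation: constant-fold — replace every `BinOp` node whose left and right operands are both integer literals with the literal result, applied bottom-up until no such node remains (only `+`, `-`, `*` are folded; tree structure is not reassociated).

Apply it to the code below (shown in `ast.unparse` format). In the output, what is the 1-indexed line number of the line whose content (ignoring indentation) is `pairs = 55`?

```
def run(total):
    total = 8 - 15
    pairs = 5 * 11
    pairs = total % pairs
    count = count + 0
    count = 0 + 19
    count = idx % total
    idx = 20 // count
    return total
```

Transformed code:
def run(total):
    total = -7
    pairs = 55
    pairs = total % pairs
    count = count + 0
    count = 19
    count = idx % total
    idx = 20 // count
    return total

3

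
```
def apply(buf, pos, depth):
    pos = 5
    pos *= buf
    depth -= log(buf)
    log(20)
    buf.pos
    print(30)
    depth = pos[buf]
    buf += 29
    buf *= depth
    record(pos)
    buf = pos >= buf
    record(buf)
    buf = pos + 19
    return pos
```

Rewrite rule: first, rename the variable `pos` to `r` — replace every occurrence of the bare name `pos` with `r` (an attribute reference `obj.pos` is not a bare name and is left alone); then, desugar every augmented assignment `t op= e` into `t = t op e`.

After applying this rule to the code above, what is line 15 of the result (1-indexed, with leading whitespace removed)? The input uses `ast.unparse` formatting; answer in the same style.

return r

Transformed code:
def apply(buf, r, depth):
    r = 5
    r = r * buf
    depth = depth - log(buf)
    log(20)
    buf.pos
    print(30)
    depth = r[buf]
    buf = buf + 29
    buf = buf * depth
    record(r)
    buf = r >= buf
    record(buf)
    buf = r + 19
    return r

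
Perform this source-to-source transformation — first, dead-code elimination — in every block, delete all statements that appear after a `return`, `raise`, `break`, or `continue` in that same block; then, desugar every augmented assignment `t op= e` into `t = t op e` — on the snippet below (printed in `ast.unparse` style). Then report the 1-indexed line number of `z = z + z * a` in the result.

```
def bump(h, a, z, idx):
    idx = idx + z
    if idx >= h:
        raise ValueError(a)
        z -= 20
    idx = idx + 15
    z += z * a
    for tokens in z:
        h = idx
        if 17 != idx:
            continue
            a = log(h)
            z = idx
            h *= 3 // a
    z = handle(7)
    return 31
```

6

Transformed code:
def bump(h, a, z, idx):
    idx = idx + z
    if idx >= h:
        raise ValueError(a)
    idx = idx + 15
    z = z + z * a
    for tokens in z:
        h = idx
        if 17 != idx:
            continue
    z = handle(7)
    return 31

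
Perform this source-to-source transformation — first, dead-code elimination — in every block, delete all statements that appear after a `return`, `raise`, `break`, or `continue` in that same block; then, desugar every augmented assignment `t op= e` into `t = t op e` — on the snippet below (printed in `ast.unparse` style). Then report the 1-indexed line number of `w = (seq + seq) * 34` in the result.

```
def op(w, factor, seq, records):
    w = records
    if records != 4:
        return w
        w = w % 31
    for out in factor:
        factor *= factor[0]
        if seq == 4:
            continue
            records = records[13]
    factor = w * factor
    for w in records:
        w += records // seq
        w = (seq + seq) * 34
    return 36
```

12

Transformed code:
def op(w, factor, seq, records):
    w = records
    if records != 4:
        return w
    for out in factor:
        factor = factor * factor[0]
        if seq == 4:
            continue
    factor = w * factor
    for w in records:
        w = w + records // seq
        w = (seq + seq) * 34
    return 36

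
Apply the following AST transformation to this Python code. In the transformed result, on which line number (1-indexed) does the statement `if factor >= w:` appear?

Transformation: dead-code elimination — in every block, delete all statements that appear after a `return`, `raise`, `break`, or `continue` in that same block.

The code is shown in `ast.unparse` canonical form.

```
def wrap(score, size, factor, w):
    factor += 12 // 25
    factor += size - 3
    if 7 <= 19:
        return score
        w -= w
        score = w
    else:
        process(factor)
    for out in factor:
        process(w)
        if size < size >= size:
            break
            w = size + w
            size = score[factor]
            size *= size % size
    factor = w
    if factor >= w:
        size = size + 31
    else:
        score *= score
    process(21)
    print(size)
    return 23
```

Transformed code:
def wrap(score, size, factor, w):
    factor += 12 // 25
    factor += size - 3
    if 7 <= 19:
        return score
    else:
        process(factor)
    for out in factor:
        process(w)
        if size < size >= size:
            break
    factor = w
    if factor >= w:
        size = size + 31
    else:
        score *= score
    process(21)
    print(size)
    return 23

13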